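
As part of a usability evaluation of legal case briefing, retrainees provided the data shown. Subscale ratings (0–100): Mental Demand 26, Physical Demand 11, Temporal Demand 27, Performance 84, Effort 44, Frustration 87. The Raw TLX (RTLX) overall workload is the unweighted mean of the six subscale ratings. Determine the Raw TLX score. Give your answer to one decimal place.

Sum of ratings = 26 + 11 + 27 + 84 + 44 + 87 = 279.
RTLX = 279 / 6 = 46.5000 ≈ 46.5.

46.5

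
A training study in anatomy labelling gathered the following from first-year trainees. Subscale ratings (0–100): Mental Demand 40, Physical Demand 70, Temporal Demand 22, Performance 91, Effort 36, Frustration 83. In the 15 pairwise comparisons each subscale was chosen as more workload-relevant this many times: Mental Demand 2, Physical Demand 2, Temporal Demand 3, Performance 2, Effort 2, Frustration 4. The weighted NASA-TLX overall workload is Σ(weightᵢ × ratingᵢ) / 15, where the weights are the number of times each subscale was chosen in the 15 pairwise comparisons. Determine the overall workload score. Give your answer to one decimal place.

58.1

The tallies are the weights (they sum to 15).
Weighted sum = 2·40 + 2·70 + 3·22 + 2·91 + 2·36 + 4·83
            = 80 + 140 + 66 + 182 + 72 + 332 = 872.
Overall workload = 872 / 15 = 58.1333 ≈ 58.1.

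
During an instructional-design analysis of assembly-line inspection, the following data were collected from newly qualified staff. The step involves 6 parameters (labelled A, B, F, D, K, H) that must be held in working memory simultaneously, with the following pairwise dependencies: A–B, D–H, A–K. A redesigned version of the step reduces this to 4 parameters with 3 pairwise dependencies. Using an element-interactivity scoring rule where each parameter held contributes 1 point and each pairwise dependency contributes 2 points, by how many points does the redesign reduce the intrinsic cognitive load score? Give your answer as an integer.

2

Original: 6 × 1 + 3 × 2 = 6 + 6 = 12.
Redesigned: 4 × 1 + 3 × 2 = 4 + 6 = 10.
Reduction = 12 − 10 = 2.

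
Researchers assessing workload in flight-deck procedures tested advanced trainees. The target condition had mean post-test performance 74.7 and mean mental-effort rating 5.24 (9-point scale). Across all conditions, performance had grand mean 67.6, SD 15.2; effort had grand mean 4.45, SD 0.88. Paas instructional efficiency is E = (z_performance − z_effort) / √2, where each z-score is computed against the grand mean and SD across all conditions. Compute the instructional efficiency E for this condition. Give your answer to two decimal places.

z_performance = (74.7 − 67.6) / 15.2 = 7.1000 / 15.2 = 0.4671.
z_effort = (5.24 − 4.45) / 0.88 = 0.7900 / 0.88 = 0.8977.
z_P − z_E = 0.4671 − 0.8977 = -0.4306.
E = -0.4306 / √2 = -0.4306 / 1.41421 = -0.3045 ≈ -0.30.

-0.30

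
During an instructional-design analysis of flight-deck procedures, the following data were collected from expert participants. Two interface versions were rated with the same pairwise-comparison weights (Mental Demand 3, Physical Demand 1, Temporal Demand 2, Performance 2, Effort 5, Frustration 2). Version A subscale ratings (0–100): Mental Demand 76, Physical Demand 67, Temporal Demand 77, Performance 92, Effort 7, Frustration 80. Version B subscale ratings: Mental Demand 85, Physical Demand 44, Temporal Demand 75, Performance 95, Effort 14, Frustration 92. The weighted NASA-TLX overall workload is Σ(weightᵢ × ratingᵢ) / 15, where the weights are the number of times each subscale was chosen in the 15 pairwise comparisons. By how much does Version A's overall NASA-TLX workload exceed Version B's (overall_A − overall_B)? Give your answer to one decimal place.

Version A weighted sum = 3·76 + 1·67 + 2·77 + 2·92 + 5·7 + 2·80 = 228 + 67 + 154 + 184 + 35 + 160 = 828; overall_A = 828/15 = 55.2000.
Version B weighted sum = 3·85 + 1·44 + 2·75 + 2·95 + 5·14 + 2·92 = 255 + 44 + 150 + 190 + 70 + 184 = 893; overall_B = 893/15 = 59.5333.
Difference = 55.2000 − 59.5333 = -4.3333 ≈ -4.3.

-4.3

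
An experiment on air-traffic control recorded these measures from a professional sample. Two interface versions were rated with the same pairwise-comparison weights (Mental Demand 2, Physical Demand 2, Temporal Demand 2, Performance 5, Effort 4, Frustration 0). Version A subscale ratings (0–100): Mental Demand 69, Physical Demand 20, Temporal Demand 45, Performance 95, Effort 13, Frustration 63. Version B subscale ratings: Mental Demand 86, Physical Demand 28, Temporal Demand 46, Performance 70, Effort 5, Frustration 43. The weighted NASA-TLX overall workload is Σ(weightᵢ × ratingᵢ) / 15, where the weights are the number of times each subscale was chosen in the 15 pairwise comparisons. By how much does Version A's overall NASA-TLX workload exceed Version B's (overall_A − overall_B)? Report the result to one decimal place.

7.0

Version A weighted sum = 2·69 + 2·20 + 2·45 + 5·95 + 4·13 + 0·63 = 138 + 40 + 90 + 475 + 52 + 0 = 795; overall_A = 795/15 = 53.0000.
Version B weighted sum = 2·86 + 2·28 + 2·46 + 5·70 + 4·5 + 0·43 = 172 + 56 + 92 + 350 + 20 + 0 = 690; overall_B = 690/15 = 46.0000.
Difference = 53.0000 − 46.0000 = 7.0000 ≈ 7.0.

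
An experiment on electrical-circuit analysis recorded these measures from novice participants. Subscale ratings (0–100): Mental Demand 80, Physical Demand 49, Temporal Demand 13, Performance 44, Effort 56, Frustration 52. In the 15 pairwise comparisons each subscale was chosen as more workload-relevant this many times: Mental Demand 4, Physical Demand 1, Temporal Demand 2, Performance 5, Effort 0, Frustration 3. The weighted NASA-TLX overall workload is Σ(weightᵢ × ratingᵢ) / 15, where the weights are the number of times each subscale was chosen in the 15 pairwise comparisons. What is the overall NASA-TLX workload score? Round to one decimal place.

51.4

The tallies are the weights (they sum to 15).
Weighted sum = 4·80 + 1·49 + 2·13 + 5·44 + 0·56 + 3·52
            = 320 + 49 + 26 + 220 + 0 + 156 = 771.
Overall workload = 771 / 15 = 51.4000 ≈ 51.4.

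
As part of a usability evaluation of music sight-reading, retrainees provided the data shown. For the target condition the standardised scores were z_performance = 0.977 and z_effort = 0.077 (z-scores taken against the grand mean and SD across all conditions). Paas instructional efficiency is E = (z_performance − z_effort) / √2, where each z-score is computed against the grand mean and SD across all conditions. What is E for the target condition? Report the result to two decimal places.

z_P − z_E = 0.977 − 0.077 = 0.9000.
E = 0.9000 / √2 = 0.9000 / 1.41421 = 0.6364 ≈ 0.64.

0.64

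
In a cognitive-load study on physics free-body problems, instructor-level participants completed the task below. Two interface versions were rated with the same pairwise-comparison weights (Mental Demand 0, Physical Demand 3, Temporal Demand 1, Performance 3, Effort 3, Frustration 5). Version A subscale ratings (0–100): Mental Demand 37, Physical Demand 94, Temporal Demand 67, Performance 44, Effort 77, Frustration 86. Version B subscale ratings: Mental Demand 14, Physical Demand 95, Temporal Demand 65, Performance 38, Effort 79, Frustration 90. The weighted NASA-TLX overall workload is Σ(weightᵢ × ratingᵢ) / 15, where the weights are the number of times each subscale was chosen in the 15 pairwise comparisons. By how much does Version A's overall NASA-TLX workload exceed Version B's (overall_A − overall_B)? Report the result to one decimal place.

-0.6

Version A weighted sum = 0·37 + 3·94 + 1·67 + 3·44 + 3·77 + 5·86 = 0 + 282 + 67 + 132 + 231 + 430 = 1142; overall_A = 1142/15 = 76.1333.
Version B weighted sum = 0·14 + 3·95 + 1·65 + 3·38 + 3·79 + 5·90 = 0 + 285 + 65 + 114 + 237 + 450 = 1151; overall_B = 1151/15 = 76.7333.
Difference = 76.1333 − 76.7333 = -0.6000 ≈ -0.6.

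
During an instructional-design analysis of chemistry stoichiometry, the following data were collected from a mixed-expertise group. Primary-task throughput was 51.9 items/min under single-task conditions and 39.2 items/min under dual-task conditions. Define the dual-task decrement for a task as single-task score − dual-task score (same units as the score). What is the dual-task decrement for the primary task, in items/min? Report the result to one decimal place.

12.7

Decrement = 51.9 − 39.2 = 12.7000 items/min ≈ 12.7 items/min.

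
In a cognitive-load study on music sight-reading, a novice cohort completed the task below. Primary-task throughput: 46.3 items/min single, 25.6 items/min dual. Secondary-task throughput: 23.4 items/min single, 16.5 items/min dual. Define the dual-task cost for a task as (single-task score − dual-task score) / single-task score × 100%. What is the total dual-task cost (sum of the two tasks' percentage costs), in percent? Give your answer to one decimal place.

Primary cost = (46.3 − 25.6) / 46.3 × 100% = 44.7084%.
Secondary cost = (23.4 − 16.5) / 23.4 × 100% = 29.4872%.
Total = 44.7084% + 29.4872% = 74.1956% ≈ 74.2%.

74.2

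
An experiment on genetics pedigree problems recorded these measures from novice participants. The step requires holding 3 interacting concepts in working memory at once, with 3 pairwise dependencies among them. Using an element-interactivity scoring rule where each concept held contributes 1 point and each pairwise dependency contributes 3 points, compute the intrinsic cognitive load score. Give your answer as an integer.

Element contribution: 3 × 1 = 3.
Interaction contribution: 3 × 3 = 9.
Intrinsic load = 3 + 9 = 12.

12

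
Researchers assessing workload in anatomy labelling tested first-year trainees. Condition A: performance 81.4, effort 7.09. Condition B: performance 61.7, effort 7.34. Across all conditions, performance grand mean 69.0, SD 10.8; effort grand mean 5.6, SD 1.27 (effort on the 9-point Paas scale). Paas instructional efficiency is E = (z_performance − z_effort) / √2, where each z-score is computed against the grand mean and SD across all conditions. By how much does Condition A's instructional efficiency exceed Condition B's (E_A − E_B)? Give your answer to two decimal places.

Condition A: z_P = (81.4 − 69.0)/10.8 = 1.1481; z_E = (7.09 − 5.6)/1.27 = 1.1732; E_A = (1.1481 − 1.1732)/√2 = -0.0177.
Condition B: z_P = (61.7 − 69.0)/10.8 = -0.6759; z_E = (7.34 − 5.6)/1.27 = 1.3701; E_B = (-0.6759 − 1.3701)/√2 = -1.4467.
E_A − E_B = -0.0177 − (-1.4467) = 1.4290 ≈ 1.43.

1.43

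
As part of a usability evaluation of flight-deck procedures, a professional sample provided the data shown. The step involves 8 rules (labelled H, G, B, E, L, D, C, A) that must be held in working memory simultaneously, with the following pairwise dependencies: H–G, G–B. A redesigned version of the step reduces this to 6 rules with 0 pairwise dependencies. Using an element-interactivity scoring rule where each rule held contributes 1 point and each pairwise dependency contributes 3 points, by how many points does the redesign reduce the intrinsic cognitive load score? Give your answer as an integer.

Original: 8 × 1 + 2 × 3 = 8 + 6 = 14.
Redesigned: 6 × 1 + 0 × 3 = 6 + 0 = 6.
Reduction = 14 − 6 = 8.

8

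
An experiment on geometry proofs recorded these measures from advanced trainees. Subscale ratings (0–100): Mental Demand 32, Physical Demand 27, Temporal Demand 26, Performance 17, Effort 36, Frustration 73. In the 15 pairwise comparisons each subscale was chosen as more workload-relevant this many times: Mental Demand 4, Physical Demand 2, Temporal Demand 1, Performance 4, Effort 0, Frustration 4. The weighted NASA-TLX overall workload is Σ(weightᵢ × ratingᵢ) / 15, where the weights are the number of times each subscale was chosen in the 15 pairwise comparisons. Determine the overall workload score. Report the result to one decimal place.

The tallies are the weights (they sum to 15).
Weighted sum = 4·32 + 2·27 + 1·26 + 4·17 + 0·36 + 4·73
            = 128 + 54 + 26 + 68 + 0 + 292 = 568.
Overall workload = 568 / 15 = 37.8667 ≈ 37.9.

37.9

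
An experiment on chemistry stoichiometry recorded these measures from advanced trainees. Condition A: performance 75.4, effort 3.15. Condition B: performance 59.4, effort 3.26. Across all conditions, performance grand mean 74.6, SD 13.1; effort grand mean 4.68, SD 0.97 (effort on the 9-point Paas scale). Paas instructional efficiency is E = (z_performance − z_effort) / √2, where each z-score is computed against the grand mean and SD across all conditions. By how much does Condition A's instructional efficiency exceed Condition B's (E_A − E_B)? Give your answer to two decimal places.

Condition A: z_P = (75.4 − 74.6)/13.1 = 0.0611; z_E = (3.15 − 4.68)/0.97 = -1.5773; E_A = (0.0611 − (-1.5773))/√2 = 1.1585.
Condition B: z_P = (59.4 − 74.6)/13.1 = -1.1603; z_E = (3.26 − 4.68)/0.97 = -1.4639; E_B = (-1.1603 − (-1.4639))/√2 = 0.2147.
E_A − E_B = 1.1585 − 0.2147 = 0.9438 ≈ 0.94.

0.94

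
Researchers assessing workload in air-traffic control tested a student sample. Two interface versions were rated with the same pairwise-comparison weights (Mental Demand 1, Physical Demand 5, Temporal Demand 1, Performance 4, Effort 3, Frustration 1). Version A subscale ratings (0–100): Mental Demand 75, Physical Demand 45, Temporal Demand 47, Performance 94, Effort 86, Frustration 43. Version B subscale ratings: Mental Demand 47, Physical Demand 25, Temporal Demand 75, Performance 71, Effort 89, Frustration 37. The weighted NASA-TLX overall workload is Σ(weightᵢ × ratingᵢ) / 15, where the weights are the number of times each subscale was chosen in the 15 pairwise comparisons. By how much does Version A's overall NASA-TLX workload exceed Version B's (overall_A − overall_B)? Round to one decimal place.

Version A weighted sum = 1·75 + 5·45 + 1·47 + 4·94 + 3·86 + 1·43 = 75 + 225 + 47 + 376 + 258 + 43 = 1024; overall_A = 1024/15 = 68.2667.
Version B weighted sum = 1·47 + 5·25 + 1·75 + 4·71 + 3·89 + 1·37 = 47 + 125 + 75 + 284 + 267 + 37 = 835; overall_B = 835/15 = 55.6667.
Difference = 68.2667 − 55.6667 = 12.6000 ≈ 12.6.

12.6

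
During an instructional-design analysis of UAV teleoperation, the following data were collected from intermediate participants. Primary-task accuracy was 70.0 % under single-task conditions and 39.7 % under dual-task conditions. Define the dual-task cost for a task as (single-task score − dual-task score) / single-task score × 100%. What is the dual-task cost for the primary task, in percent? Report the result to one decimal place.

Cost = (70.0 − 39.7) / 70.0 × 100%
     = 30.3000 / 70.0 × 100% = 43.2857%.
≈ 43.3%.

43.3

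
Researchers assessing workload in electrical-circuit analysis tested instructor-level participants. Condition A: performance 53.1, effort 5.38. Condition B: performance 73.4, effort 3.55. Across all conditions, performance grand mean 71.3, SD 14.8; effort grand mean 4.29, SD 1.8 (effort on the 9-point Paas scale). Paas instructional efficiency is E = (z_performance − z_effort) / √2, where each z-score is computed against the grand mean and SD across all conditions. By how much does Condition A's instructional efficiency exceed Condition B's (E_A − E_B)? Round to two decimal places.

Condition A: z_P = (53.1 − 71.3)/14.8 = -1.2297; z_E = (5.38 − 4.29)/1.8 = 0.6056; E_A = (-1.2297 − 0.6056)/√2 = -1.2978.
Condition B: z_P = (73.4 − 71.3)/14.8 = 0.1419; z_E = (3.55 − 4.29)/1.8 = -0.4111; E_B = (0.1419 − (-0.4111))/√2 = 0.3910.
E_A − E_B = -1.2978 − 0.3910 = -1.6888 ≈ -1.69.

-1.69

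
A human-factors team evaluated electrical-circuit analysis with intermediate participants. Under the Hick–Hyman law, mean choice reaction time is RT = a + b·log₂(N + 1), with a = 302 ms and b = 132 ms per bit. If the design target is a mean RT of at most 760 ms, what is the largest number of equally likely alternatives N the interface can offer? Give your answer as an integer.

10

Set 302 + 132·log₂(N + 1) ≤ 760.
log₂(N + 1) ≤ (760 − 302) / 132 = 3.4697.
N + 1 ≤ 2^3.4697 = 11.0786.
N ≤ 10.0786, so the largest integer N is 10.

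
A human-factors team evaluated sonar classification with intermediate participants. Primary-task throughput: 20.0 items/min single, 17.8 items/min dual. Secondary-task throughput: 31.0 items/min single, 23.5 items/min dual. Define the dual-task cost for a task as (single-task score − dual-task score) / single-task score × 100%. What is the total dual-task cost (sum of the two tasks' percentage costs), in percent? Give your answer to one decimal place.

Primary cost = (20.0 − 17.8) / 20.0 × 100% = 11.0000%.
Secondary cost = (31.0 − 23.5) / 31.0 × 100% = 24.1935%.
Total = 11.0000% + 24.1935% = 35.1935% ≈ 35.2%.

35.2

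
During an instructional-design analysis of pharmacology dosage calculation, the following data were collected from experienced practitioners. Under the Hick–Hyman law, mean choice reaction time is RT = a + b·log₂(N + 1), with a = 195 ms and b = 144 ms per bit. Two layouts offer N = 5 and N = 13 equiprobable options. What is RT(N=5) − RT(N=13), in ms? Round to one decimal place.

-176.0

RT(5) = 195 + 144·log₂(6) = 195 + 144·2.5850 = 567.2400 ms.
RT(13) = 195 + 144·log₂(14) = 195 + 144·3.8074 = 743.2656 ms.
Difference = 567.2400 − 743.2656 = -176.0256 ≈ -176.0 ms.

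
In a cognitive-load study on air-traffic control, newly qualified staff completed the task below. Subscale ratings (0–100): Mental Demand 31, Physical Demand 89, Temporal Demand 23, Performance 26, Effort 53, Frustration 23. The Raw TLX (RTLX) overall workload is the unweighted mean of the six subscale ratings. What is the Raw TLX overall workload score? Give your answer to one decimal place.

Sum of ratings = 31 + 89 + 23 + 26 + 53 + 23 = 245.
RTLX = 245 / 6 = 40.8333 ≈ 40.8.

40.8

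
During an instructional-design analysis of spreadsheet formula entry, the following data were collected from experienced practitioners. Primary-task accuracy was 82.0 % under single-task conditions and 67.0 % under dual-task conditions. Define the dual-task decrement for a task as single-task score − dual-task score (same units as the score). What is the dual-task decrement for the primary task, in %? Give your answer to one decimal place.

15.0

Decrement = 82.0 − 67.0 = 15.0000 % ≈ 15.0 %.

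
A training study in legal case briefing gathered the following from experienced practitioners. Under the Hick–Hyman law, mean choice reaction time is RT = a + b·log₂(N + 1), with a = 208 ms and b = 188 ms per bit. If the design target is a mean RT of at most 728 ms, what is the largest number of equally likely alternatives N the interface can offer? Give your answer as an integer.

Set 208 + 188·log₂(N + 1) ≤ 728.
log₂(N + 1) ≤ (728 − 208) / 188 = 2.7660.
N + 1 ≤ 2^2.7660 = 6.8022.
N ≤ 5.8022, so the largest integer N is 5.

5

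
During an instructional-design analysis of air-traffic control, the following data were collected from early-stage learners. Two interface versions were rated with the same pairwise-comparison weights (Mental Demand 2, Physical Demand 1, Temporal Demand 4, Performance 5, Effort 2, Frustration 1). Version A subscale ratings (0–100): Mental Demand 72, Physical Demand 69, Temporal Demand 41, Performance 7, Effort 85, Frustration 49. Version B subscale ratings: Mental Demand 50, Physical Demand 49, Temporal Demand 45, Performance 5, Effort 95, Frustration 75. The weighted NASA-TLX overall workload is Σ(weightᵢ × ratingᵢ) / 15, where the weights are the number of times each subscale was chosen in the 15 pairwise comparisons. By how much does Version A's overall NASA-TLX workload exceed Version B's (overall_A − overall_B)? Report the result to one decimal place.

Version A weighted sum = 2·72 + 1·69 + 4·41 + 5·7 + 2·85 + 1·49 = 144 + 69 + 164 + 35 + 170 + 49 = 631; overall_A = 631/15 = 42.0667.
Version B weighted sum = 2·50 + 1·49 + 4·45 + 5·5 + 2·95 + 1·75 = 100 + 49 + 180 + 25 + 190 + 75 = 619; overall_B = 619/15 = 41.2667.
Difference = 42.0667 − 41.2667 = 0.8000 ≈ 0.8.

0.8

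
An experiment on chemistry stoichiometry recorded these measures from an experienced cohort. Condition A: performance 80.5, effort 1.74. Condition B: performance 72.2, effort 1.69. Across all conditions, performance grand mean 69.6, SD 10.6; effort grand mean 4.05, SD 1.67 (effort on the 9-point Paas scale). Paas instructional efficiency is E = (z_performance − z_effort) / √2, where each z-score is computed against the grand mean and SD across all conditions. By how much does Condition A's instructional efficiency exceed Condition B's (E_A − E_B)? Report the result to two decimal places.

Condition A: z_P = (80.5 − 69.6)/10.6 = 1.0283; z_E = (1.74 − 4.05)/1.67 = -1.3832; E_A = (1.0283 − (-1.3832))/√2 = 1.7052.
Condition B: z_P = (72.2 − 69.6)/10.6 = 0.2453; z_E = (1.69 − 4.05)/1.67 = -1.4132; E_B = (0.2453 − (-1.4132))/√2 = 1.1727.
E_A − E_B = 1.7052 − 1.1727 = 0.5325 ≈ 0.53.

0.53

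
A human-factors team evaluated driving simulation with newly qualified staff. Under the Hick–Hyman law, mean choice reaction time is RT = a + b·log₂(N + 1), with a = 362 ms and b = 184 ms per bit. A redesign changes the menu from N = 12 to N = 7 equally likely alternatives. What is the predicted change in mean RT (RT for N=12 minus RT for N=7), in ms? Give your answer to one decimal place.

RT(12) = 362 + 184·log₂(13) = 362 + 184·3.7004 = 1042.8736 ms.
RT(7) = 362 + 184·log₂(8) = 362 + 184·3.0000 = 914.0000 ms.
Difference = 1042.8736 − 914.0000 = 128.8736 ≈ 128.9 ms.

128.9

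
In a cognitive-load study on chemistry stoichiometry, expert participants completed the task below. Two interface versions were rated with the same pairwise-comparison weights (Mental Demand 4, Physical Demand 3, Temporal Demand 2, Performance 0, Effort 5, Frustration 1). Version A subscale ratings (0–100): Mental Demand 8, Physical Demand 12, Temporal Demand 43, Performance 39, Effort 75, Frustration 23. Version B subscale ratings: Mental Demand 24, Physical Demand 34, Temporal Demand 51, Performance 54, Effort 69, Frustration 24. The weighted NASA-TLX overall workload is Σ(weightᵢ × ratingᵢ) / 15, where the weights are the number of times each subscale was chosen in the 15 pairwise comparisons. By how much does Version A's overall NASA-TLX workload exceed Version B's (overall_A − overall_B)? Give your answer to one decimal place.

Version A weighted sum = 4·8 + 3·12 + 2·43 + 0·39 + 5·75 + 1·23 = 32 + 36 + 86 + 0 + 375 + 23 = 552; overall_A = 552/15 = 36.8000.
Version B weighted sum = 4·24 + 3·34 + 2·51 + 0·54 + 5·69 + 1·24 = 96 + 102 + 102 + 0 + 345 + 24 = 669; overall_B = 669/15 = 44.6000.
Difference = 36.8000 − 44.6000 = -7.8000 ≈ -7.8.

-7.8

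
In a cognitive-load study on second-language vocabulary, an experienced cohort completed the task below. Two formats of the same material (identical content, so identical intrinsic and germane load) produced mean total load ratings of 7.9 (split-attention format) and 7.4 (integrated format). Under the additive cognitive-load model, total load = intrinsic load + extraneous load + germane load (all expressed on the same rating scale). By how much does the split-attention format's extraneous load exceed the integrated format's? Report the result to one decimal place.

Intrinsic and germane load are equal across formats, so the difference in total load equals the difference in extraneous load.
Extraneous-load difference = 7.9 − 7.4 = 0.5.

0.5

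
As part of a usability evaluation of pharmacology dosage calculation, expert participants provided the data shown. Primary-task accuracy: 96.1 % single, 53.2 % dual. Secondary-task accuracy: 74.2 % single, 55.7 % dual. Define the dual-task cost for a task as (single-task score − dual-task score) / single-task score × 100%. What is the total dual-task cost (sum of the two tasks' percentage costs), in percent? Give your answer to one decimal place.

69.6

Primary cost = (96.1 − 53.2) / 96.1 × 100% = 44.6410%.
Secondary cost = (74.2 − 55.7) / 74.2 × 100% = 24.9326%.
Total = 44.6410% + 24.9326% = 69.5736% ≈ 69.6%.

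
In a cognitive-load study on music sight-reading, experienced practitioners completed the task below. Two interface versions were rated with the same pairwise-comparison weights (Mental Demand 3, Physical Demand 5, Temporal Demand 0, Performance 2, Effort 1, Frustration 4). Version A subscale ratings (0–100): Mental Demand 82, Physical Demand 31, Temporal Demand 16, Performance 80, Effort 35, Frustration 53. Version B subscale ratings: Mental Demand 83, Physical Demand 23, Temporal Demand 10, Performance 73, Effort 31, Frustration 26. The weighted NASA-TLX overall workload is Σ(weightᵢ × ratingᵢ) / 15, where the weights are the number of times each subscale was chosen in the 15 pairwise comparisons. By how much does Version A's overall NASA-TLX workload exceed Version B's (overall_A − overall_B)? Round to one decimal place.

10.9

Version A weighted sum = 3·82 + 5·31 + 0·16 + 2·80 + 1·35 + 4·53 = 246 + 155 + 0 + 160 + 35 + 212 = 808; overall_A = 808/15 = 53.8667.
Version B weighted sum = 3·83 + 5·23 + 0·10 + 2·73 + 1·31 + 4·26 = 249 + 115 + 0 + 146 + 31 + 104 = 645; overall_B = 645/15 = 43.0000.
Difference = 53.8667 − 43.0000 = 10.8667 ≈ 10.9.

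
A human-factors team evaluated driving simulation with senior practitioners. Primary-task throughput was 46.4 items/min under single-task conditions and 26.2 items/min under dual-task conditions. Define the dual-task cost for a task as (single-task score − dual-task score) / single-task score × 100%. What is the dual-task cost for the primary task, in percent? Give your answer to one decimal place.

Cost = (46.4 − 26.2) / 46.4 × 100%
     = 20.2000 / 46.4 × 100% = 43.5345%.
≈ 43.5%.

43.5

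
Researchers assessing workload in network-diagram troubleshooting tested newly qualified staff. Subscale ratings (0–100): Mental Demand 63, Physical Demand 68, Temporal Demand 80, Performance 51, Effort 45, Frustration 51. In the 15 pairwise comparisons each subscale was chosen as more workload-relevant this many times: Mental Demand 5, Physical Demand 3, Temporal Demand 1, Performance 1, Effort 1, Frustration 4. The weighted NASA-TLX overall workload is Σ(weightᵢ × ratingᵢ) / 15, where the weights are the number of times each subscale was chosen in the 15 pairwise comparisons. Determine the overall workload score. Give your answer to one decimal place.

59.9

The tallies are the weights (they sum to 15).
Weighted sum = 5·63 + 3·68 + 1·80 + 1·51 + 1·45 + 4·51
            = 315 + 204 + 80 + 51 + 45 + 204 = 899.
Overall workload = 899 / 15 = 59.9333 ≈ 59.9.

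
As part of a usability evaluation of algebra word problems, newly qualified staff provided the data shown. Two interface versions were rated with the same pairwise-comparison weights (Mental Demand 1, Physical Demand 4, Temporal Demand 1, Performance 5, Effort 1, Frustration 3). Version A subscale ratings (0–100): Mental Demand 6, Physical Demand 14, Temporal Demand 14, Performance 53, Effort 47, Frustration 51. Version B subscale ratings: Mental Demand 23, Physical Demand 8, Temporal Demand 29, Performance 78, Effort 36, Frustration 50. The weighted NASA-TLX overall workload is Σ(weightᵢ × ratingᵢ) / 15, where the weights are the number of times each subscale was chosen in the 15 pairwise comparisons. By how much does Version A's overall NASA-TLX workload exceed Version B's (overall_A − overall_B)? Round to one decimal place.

-7.9

Version A weighted sum = 1·6 + 4·14 + 1·14 + 5·53 + 1·47 + 3·51 = 6 + 56 + 14 + 265 + 47 + 153 = 541; overall_A = 541/15 = 36.0667.
Version B weighted sum = 1·23 + 4·8 + 1·29 + 5·78 + 1·36 + 3·50 = 23 + 32 + 29 + 390 + 36 + 150 = 660; overall_B = 660/15 = 44.0000.
Difference = 36.0667 − 44.0000 = -7.9333 ≈ -7.9.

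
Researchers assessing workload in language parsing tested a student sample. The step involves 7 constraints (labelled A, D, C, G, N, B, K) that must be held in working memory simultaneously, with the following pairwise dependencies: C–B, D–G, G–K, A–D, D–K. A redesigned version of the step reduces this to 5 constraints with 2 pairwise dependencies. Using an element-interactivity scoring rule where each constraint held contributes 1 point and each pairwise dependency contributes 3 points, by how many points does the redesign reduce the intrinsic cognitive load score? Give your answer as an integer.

Original: 7 × 1 + 5 × 3 = 7 + 15 = 22.
Redesigned: 5 × 1 + 2 × 3 = 5 + 6 = 11.
Reduction = 22 − 11 = 11.

11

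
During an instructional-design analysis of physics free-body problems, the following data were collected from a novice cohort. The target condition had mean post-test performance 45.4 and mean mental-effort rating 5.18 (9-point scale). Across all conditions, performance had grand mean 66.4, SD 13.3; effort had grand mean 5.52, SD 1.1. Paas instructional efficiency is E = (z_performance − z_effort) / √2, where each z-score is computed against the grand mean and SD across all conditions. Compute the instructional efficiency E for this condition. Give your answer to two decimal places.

-0.90

z_performance = (45.4 − 66.4) / 13.3 = -21.0000 / 13.3 = -1.5789.
z_effort = (5.18 − 5.52) / 1.1 = -0.3400 / 1.1 = -0.3091.
z_P − z_E = -1.5789 − (-0.3091) = -1.2698.
E = -1.2698 / √2 = -1.2698 / 1.41421 = -0.8979 ≈ -0.90.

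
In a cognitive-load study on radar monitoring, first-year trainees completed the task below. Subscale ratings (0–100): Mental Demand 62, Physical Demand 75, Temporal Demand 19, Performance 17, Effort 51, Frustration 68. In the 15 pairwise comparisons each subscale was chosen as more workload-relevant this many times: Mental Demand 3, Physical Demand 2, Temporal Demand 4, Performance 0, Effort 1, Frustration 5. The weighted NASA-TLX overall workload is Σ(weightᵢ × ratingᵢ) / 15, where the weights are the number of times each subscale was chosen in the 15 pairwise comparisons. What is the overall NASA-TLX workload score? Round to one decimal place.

The tallies are the weights (they sum to 15).
Weighted sum = 3·62 + 2·75 + 4·19 + 0·17 + 1·51 + 5·68
            = 186 + 150 + 76 + 0 + 51 + 340 = 803.
Overall workload = 803 / 15 = 53.5333 ≈ 53.5.

53.5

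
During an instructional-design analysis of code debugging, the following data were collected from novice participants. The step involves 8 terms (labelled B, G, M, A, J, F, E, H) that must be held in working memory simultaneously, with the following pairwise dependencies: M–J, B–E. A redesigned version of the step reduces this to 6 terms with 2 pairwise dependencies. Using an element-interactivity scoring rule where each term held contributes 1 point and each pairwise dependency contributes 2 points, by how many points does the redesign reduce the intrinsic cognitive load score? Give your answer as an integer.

Original: 8 × 1 + 2 × 2 = 8 + 4 = 12.
Redesigned: 6 × 1 + 2 × 2 = 6 + 4 = 10.
Reduction = 12 − 10 = 2.

2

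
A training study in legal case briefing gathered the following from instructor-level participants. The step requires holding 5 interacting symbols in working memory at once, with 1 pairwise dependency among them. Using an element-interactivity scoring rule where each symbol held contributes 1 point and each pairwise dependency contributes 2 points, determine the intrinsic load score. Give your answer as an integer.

Element contribution: 5 × 1 = 5.
Interaction contribution: 1 × 2 = 2.
Intrinsic load = 5 + 2 = 7.

7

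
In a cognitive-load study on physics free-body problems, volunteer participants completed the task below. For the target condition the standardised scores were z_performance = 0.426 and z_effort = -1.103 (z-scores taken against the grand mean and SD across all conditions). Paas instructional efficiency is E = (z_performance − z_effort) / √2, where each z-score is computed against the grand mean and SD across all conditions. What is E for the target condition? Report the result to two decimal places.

1.08

z_P − z_E = 0.426 − (-1.103) = 1.5290.
E = 1.5290 / √2 = 1.5290 / 1.41421 = 1.0812 ≈ 1.08.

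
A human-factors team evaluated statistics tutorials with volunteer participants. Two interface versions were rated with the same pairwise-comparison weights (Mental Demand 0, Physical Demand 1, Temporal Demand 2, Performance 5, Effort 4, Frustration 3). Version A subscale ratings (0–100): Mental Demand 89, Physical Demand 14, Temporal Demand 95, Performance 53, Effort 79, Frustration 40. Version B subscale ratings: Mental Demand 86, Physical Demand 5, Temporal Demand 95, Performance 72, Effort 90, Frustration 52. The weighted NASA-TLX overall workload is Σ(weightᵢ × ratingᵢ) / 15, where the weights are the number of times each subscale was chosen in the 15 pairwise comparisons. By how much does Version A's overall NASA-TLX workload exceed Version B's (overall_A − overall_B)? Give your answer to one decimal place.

Version A weighted sum = 0·89 + 1·14 + 2·95 + 5·53 + 4·79 + 3·40 = 0 + 14 + 190 + 265 + 316 + 120 = 905; overall_A = 905/15 = 60.3333.
Version B weighted sum = 0·86 + 1·5 + 2·95 + 5·72 + 4·90 + 3·52 = 0 + 5 + 190 + 360 + 360 + 156 = 1071; overall_B = 1071/15 = 71.4000.
Difference = 60.3333 − 71.4000 = -11.0667 ≈ -11.1.

-11.1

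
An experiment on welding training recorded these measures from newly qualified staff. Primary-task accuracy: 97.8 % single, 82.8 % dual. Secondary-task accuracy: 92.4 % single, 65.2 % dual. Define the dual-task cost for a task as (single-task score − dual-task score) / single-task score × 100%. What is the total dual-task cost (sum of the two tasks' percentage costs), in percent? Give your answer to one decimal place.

Primary cost = (97.8 − 82.8) / 97.8 × 100% = 15.3374%.
Secondary cost = (92.4 − 65.2) / 92.4 × 100% = 29.4372%.
Total = 15.3374% + 29.4372% = 44.7746% ≈ 44.8%.

44.8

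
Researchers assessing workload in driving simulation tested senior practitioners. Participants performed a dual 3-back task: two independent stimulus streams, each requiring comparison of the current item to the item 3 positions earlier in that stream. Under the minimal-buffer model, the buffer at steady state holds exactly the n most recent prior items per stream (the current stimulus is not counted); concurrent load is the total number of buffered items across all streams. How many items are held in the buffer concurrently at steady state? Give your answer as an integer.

Each stream's buffer holds its 3 most recent prior items.
Two independent streams: 2 × 3 = 6 buffered items at steady state.

6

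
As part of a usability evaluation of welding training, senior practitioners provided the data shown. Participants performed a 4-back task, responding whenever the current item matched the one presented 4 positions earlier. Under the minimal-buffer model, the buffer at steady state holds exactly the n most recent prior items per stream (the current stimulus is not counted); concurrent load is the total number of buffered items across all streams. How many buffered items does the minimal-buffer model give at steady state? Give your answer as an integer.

The buffer holds the 4 most recent prior items.
Steady-state concurrent load = 4 items.

4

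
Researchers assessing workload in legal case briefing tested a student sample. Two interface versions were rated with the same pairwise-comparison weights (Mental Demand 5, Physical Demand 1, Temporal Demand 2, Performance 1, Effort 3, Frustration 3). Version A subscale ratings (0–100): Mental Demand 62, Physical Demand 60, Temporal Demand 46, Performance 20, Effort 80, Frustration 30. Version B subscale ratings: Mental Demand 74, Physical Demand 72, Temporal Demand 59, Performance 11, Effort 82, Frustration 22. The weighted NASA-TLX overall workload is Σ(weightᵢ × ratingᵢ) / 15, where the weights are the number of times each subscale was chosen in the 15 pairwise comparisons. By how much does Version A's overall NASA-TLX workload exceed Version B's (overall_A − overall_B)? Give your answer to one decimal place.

-4.7

Version A weighted sum = 5·62 + 1·60 + 2·46 + 1·20 + 3·80 + 3·30 = 310 + 60 + 92 + 20 + 240 + 90 = 812; overall_A = 812/15 = 54.1333.
Version B weighted sum = 5·74 + 1·72 + 2·59 + 1·11 + 3·82 + 3·22 = 370 + 72 + 118 + 11 + 246 + 66 = 883; overall_B = 883/15 = 58.8667.
Difference = 54.1333 − 58.8667 = -4.7334 ≈ -4.7.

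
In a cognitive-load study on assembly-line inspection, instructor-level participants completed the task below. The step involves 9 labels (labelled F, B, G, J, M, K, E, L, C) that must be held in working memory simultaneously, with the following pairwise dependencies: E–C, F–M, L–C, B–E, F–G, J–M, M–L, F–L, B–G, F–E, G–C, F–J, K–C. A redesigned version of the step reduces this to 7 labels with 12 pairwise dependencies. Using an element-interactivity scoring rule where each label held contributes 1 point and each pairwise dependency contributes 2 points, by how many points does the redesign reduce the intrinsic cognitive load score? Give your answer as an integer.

4

Original: 9 × 1 + 13 × 2 = 9 + 26 = 35.
Redesigned: 7 × 1 + 12 × 2 = 7 + 24 = 31.
Reduction = 35 − 31 = 4.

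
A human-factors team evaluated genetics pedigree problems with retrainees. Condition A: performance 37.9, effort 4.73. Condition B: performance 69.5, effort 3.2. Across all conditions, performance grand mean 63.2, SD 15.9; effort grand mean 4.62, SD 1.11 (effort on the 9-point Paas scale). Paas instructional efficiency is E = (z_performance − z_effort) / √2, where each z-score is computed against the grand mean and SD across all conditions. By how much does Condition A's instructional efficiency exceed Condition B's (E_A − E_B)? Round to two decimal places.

-2.38

Condition A: z_P = (37.9 − 63.2)/15.9 = -1.5912; z_E = (4.73 − 4.62)/1.11 = 0.0991; E_A = (-1.5912 − 0.0991)/√2 = -1.1952.
Condition B: z_P = (69.5 − 63.2)/15.9 = 0.3962; z_E = (3.2 − 4.62)/1.11 = -1.2793; E_B = (0.3962 − (-1.2793))/√2 = 1.1848.
E_A − E_B = -1.1952 − 1.1848 = -2.3800 ≈ -2.38.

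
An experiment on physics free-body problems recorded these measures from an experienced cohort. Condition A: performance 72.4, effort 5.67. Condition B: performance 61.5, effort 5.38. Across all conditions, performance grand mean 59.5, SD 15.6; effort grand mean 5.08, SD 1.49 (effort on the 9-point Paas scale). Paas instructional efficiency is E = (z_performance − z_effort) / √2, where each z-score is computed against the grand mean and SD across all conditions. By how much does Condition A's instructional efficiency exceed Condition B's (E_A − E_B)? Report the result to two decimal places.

Condition A: z_P = (72.4 − 59.5)/15.6 = 0.8269; z_E = (5.67 − 5.08)/1.49 = 0.3960; E_A = (0.8269 − 0.3960)/√2 = 0.3047.
Condition B: z_P = (61.5 − 59.5)/15.6 = 0.1282; z_E = (5.38 − 5.08)/1.49 = 0.2013; E_B = (0.1282 − 0.2013)/√2 = -0.0517.
E_A − E_B = 0.3047 − (-0.0517) = 0.3564 ≈ 0.36.

0.36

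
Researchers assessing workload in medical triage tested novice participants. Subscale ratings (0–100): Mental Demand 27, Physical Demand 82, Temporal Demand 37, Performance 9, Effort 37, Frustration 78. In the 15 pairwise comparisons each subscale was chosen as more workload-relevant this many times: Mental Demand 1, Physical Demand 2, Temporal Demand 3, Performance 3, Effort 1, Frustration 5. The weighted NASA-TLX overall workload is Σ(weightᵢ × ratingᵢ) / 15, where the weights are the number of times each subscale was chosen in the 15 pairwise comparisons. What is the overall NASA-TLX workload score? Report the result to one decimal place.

50.4

The tallies are the weights (they sum to 15).
Weighted sum = 1·27 + 2·82 + 3·37 + 3·9 + 1·37 + 5·78
            = 27 + 164 + 111 + 27 + 37 + 390 = 756.
Overall workload = 756 / 15 = 50.4000 ≈ 50.4.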